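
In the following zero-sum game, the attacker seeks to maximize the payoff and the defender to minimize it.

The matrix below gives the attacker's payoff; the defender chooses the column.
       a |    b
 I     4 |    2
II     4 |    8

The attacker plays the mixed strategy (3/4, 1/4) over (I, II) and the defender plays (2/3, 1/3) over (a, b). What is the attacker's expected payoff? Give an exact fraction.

Against (2/3, 1/3), each row's expected payoff is I: 10/3; II: 16/3.
Taking the (3/4, 1/4)-weighted average: (3/4)·(10/3) + (1/4)·(16/3) = 23/6.

23/6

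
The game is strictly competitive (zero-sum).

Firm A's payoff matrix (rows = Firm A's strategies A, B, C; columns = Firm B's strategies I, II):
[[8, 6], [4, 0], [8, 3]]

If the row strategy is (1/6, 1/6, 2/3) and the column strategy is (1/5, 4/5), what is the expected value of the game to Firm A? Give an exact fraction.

58/15

Against (1/5, 4/5), each row's expected payoff is A: 32/5; B: 4/5; C: 4.
Taking the (1/6, 1/6, 2/3)-weighted average: (1/6)·(32/5) + (1/6)·(4/5) + (2/3)·(4) = 58/15.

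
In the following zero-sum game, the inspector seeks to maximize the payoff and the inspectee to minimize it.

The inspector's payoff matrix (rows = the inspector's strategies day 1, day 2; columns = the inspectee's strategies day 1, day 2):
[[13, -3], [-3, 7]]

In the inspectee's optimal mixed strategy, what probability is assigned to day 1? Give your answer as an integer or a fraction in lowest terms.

5/13

Row minima are -3 and -3, so the inspector's maximin is -3; column maxima are 13 and 7, so the inspectee's minimax is 7. These differ, so the equilibrium is in mixed strategies.
Let the inspectee play day 1 with probability q. The inspector is indifferent when 13q − 3(1−q) = −3q + 7(1−q), giving q = 5/13.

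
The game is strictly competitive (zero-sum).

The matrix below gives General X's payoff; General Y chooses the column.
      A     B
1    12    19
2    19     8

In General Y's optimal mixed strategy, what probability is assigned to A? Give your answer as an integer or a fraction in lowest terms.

11/18

Row minima are 12 and 8, so General X's maximin is 12; column maxima are 19 and 19, so General Y's minimax is 19. These differ, so the equilibrium is in mixed strategies.
Let General Y play A with probability q. General X is indifferent when 12q + 19(1−q) = 19q + 8(1−q), giving q = 11/18.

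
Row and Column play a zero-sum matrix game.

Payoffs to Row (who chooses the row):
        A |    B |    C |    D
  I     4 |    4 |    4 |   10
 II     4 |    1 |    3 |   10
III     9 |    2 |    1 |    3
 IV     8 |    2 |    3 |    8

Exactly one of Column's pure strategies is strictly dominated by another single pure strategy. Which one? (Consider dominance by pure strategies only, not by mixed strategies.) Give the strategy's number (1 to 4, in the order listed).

Column prefers columns that give Row less. Compare D with B: 4 < 10, 1 < 10, 2 < 3, 2 < 8.
So B strictly dominates D for Column; D is strictly dominated.

4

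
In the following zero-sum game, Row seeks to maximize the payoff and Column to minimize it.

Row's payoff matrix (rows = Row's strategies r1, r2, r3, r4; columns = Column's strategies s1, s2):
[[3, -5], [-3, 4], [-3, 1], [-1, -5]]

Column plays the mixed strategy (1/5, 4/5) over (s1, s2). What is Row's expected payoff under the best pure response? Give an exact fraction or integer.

13/5

r1: (3)·(1/5) + (-5)·(4/5) = -17/5.
r2: (-3)·(1/5) + (4)·(4/5) = 13/5.
r3: (-3)·(1/5) + (1)·(4/5) = 1/5.
r4: (-1)·(1/5) + (-5)·(4/5) = -21/5.
The best pure response is r2 with expected payoff 13/5.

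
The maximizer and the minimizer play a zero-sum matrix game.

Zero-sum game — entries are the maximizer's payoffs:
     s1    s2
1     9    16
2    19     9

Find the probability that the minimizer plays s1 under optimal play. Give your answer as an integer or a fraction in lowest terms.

7/17

Row minima are 9 and 9, so the maximizer's maximin is 9; column maxima are 19 and 16, so the minimizer's minimax is 16. These differ, so the equilibrium is in mixed strategies.
Let the minimizer play s1 with probability q. The maximizer is indifferent when 9q + 16(1−q) = 19q + 9(1−q), giving q = 7/17.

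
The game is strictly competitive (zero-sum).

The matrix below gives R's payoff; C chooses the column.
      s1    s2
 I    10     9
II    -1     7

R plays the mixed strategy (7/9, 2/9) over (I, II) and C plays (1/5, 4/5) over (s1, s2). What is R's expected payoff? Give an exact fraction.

Against (1/5, 4/5), each row's expected payoff is I: 46/5; II: 27/5.
Taking the (7/9, 2/9)-weighted average: (7/9)·(46/5) + (2/9)·(27/5) = 376/45.

376/45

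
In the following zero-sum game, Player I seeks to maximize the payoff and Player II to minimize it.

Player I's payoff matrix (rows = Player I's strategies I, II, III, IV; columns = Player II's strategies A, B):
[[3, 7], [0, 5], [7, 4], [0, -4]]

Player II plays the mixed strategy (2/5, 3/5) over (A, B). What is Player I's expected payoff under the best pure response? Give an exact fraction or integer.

I: (3)·(2/5) + (7)·(3/5) = 27/5.
II: (0)·(2/5) + (5)·(3/5) = 3.
III: (7)·(2/5) + (4)·(3/5) = 26/5.
IV: (0)·(2/5) + (-4)·(3/5) = -12/5.
The best pure response is I with expected payoff 27/5.

27/5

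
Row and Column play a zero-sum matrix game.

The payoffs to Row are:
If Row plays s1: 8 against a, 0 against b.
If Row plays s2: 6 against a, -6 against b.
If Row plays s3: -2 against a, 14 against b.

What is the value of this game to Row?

Row s2 is strictly dominated by row s1, so Row never plays it.
The remaining 2×2 game on (s1, s3) × (a, b) has no saddle point. Let Row play s1 with probability p; indifference gives 8p − 2(1−p) = 14(1−p), so p = 2/3.
Similarly Column's optimal q on a is 7/12, and the value is 8·(7/12) + (0)·(5/12) = 14/3.

14/3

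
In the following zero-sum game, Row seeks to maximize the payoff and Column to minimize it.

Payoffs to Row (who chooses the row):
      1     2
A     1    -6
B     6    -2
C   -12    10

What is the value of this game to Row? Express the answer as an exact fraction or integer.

6/5

Row A is strictly dominated by row B, so Row never plays it.
The remaining 2×2 game on (B, C) × (1, 2) has no saddle point. Let Row play B with probability p; indifference gives 6p − 12(1−p) = −2p + 10(1−p), so p = 11/15.
Similarly Column's optimal q on 1 is 2/5, and the value is 6·(2/5) + (-2)·(3/5) = 6/5.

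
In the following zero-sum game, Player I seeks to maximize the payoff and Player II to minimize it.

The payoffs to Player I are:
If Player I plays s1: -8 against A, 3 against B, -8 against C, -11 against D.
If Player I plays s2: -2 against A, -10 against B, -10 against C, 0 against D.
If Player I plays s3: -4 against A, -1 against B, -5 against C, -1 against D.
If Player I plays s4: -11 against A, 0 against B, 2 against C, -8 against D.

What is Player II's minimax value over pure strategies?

The worst case (largest entry) in each column is A: -2, B: 3, C: 2, D: 0.
The best (smallest) of these is -2.

-2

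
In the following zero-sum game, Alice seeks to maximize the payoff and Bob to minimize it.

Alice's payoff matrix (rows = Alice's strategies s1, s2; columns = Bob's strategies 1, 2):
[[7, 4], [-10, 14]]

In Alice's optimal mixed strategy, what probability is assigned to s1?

8/9

Row minima are 4 and -10, so Alice's maximin is 4; column maxima are 7 and 14, so Bob's minimax is 7. These differ, so the equilibrium is in mixed strategies.
Let Alice play s1 with probability p. Bob is indifferent when 7p − 10(1−p) = 4p + 14(1−p), giving p = 8/9.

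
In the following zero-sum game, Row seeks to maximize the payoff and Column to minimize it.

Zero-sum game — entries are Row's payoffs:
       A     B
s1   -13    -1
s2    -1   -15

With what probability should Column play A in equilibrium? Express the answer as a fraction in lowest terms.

Row minima are -13 and -15, so Row's maximin is -13; column maxima are -1 and -1, so Column's minimax is -1. These differ, so the equilibrium is in mixed strategies.
Let Column play A with probability q. Row is indifferent when −13q − (1−q) = −q − 15(1−q), giving q = 7/13.

7/13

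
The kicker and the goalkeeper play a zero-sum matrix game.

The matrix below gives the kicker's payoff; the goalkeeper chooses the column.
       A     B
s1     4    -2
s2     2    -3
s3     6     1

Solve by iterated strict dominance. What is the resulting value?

Row s2 is strictly dominated by row s1 (4>2, -2>-3); eliminate s2.
Column A is strictly dominated by B for the goalkeeper (-2<4, 1<6); eliminate A.
Row s1 is strictly dominated by row s3 (1>-2); eliminate s1.
Only (s3, B) remains, with payoff 1.

1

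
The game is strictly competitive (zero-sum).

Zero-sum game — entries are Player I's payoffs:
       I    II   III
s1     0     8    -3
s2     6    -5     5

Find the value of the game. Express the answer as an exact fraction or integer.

25/21

Column I is strictly dominated by III for Player II (it gives Player I more in every row).
The remaining 2×2 game on (s1, s2) × (II, III) has no saddle point. Let Player I play s1 with probability p; indifference gives 8p − 5(1−p) = −3p + 5(1−p), so p = 10/21.
Similarly Player II's optimal q on II is 8/21, and the value is 8·(8/21) + (-3)·(13/21) = 25/21.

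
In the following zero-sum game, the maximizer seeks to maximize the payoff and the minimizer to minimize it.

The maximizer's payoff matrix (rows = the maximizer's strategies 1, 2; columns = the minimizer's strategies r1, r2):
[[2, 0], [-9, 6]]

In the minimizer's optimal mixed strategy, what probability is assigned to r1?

Row minima are 0 and -9, so the maximizer's maximin is 0; column maxima are 2 and 6, so the minimizer's minimax is 2. These differ, so the equilibrium is in mixed strategies.
Let the minimizer play r1 with probability q. The maximizer is indifferent when 2q = −9q + 6(1−q), giving q = 6/17.

6/17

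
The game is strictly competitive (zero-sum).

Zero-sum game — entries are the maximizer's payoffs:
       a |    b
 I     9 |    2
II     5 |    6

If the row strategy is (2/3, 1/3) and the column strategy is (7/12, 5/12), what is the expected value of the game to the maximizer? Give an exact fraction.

211/36

Against (7/12, 5/12), each row's expected payoff is I: 73/12; II: 65/12.
Taking the (2/3, 1/3)-weighted average: (2/3)·(73/12) + (1/3)·(65/12) = 211/36.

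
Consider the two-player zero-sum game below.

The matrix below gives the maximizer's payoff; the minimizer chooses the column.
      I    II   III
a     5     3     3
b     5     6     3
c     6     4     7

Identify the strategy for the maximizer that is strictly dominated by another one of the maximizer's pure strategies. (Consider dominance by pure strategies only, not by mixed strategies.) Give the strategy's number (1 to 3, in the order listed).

1

Compare a with c: 6 > 5, 4 > 3, 7 > 3.
So c strictly dominates a for the maximizer; a is strictly dominated.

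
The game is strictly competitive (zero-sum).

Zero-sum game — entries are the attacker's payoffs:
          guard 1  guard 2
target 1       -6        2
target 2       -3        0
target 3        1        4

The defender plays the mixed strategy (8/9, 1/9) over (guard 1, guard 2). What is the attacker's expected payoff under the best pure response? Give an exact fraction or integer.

target 1: (-6)·(8/9) + (2)·(1/9) = -46/9.
target 2: (-3)·(8/9) + (0)·(1/9) = -8/3.
target 3: (1)·(8/9) + (4)·(1/9) = 4/3.
The best pure response is target 3 with expected payoff 4/3.

4/3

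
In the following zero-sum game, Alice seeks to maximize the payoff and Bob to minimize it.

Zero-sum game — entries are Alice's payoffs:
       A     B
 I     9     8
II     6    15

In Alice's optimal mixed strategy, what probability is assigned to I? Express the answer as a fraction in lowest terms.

9/10

Row minima are 8 and 6, so Alice's maximin is 8; column maxima are 9 and 15, so Bob's minimax is 9. These differ, so the equilibrium is in mixed strategies.
Let Alice play I with probability p. Bob is indifferent when 9p + 6(1−p) = 8p + 15(1−p), giving p = 9/10.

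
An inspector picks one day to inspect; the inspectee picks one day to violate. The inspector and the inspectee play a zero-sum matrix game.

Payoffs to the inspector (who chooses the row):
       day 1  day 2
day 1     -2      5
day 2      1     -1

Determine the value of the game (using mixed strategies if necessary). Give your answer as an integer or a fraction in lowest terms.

Row minima are -2 and -1, so the inspector's maximin is -1; column maxima are 1 and 5, so the inspectee's minimax is 1. These differ, so the equilibrium is in mixed strategies.
Let the inspector play day 1 with probability p. The inspectee is indifferent when −2p + (1−p) = 5p − (1−p), giving p = 2/9.
Let the inspectee play day 1 with probability q. The inspector is indifferent when −2q + 5(1−q) = q − (1−q), giving q = 2/3.
The value is -2·(2/3) + (5)·(1/3) = 1/3.

1/3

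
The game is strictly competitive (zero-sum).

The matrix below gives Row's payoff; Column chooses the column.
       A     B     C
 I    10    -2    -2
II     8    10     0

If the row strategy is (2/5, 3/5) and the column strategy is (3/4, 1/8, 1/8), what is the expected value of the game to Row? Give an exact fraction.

Against (3/4, 1/8, 1/8), each row's expected payoff is I: 7; II: 29/4.
Taking the (2/5, 3/5)-weighted average: (2/5)·(7) + (3/5)·(29/4) = 143/20.

143/20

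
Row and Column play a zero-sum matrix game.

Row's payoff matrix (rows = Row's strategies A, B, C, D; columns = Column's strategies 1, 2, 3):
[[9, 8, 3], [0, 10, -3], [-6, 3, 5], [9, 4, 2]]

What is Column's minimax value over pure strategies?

5

The worst case (largest entry) in each column is 1: 9, 2: 10, 3: 5.
The best (smallest) of these is 5.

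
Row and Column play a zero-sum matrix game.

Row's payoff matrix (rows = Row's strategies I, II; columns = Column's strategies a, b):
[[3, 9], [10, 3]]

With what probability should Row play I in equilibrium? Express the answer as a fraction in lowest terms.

Row minima are 3 and 3, so Row's maximin is 3; column maxima are 10 and 9, so Column's minimax is 9. These differ, so the equilibrium is in mixed strategies.
Let Row play I with probability p. Column is indifferent when 3p + 10(1−p) = 9p + 3(1−p), giving p = 7/13.

7/13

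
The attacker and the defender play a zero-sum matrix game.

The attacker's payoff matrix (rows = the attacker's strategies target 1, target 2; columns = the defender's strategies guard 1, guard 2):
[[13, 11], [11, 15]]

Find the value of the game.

37/3

Row minima are 11 and 11, so the attacker's maximin is 11; column maxima are 13 and 15, so the defender's minimax is 13. These differ, so the equilibrium is in mixed strategies.
Let the attacker play target 1 with probability p. The defender is indifferent when 13p + 11(1−p) = 11p + 15(1−p), giving p = 2/3.
Let the defender play guard 1 with probability q. The attacker is indifferent when 13q + 11(1−q) = 11q + 15(1−q), giving q = 2/3.
The value is 13·(2/3) + (11)·(1/3) = 37/3.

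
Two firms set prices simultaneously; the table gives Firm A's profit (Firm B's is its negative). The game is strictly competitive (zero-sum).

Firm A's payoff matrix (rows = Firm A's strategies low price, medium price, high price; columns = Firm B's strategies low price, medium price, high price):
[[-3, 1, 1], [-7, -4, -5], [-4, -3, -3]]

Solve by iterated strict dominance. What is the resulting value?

-3

Row high price is strictly dominated by row low price (-3>-4, 1>-3, 1>-3); eliminate high price.
Row medium price is strictly dominated by row low price (-3>-7, 1>-4, 1>-5); eliminate medium price.
Column high price is strictly dominated by low price for Firm B (-3<1); eliminate high price.
Column medium price is strictly dominated by low price for Firm B (-3<1); eliminate medium price.
Only (low price, low price) remains, with payoff -3.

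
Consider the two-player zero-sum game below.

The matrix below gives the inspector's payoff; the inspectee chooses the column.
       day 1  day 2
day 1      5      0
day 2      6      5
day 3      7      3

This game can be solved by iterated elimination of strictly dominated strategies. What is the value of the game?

5

Column day 1 is strictly dominated by day 2 for the inspectee (0<5, 5<6, 3<7); eliminate day 1.
Row day 3 is strictly dominated by row day 2 (5>3); eliminate day 3.
Row day 1 is strictly dominated by row day 2 (5>0); eliminate day 1.
Only (day 2, day 2) remains, with payoff 5.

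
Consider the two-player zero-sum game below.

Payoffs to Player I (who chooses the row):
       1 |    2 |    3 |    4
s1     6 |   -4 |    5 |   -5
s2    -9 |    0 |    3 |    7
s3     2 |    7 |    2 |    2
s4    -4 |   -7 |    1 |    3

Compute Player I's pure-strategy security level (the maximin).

2

The worst-case payoff for each row is s1: -5, s2: -9, s3: 2, s4: -7.
The best of these is 2.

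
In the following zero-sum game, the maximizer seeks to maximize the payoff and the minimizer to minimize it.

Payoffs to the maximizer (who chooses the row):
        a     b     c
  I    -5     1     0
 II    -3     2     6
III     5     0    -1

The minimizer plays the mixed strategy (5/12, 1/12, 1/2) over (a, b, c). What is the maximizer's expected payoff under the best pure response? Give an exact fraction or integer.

23/12

I: (-5)·(5/12) + (1)·(1/12) + (0)·(1/2) = -2.
II: (-3)·(5/12) + (2)·(1/12) + (6)·(1/2) = 23/12.
III: (5)·(5/12) + (0)·(1/12) + (-1)·(1/2) = 19/12.
The best pure response is II with expected payoff 23/12.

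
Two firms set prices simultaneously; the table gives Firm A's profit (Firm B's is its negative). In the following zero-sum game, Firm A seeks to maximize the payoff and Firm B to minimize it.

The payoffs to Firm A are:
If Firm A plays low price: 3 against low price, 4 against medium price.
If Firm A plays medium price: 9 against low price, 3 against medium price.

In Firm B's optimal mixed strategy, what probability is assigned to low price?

1/7

Row minima are 3 and 3, so Firm A's maximin is 3; column maxima are 9 and 4, so Firm B's minimax is 4. These differ, so the equilibrium is in mixed strategies.
Let Firm B play low price with probability q. Firm A is indifferent when 3q + 4(1−q) = 9q + 3(1−q), giving q = 1/7.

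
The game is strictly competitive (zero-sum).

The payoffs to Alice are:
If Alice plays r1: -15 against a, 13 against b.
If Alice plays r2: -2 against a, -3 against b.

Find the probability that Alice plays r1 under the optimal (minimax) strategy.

1/29

Row minima are -15 and -3, so Alice's maximin is -3; column maxima are -2 and 13, so Bob's minimax is -2. These differ, so the equilibrium is in mixed strategies.
Let Alice play r1 with probability p. Bob is indifferent when −15p − 2(1−p) = 13p − 3(1−p), giving p = 1/29.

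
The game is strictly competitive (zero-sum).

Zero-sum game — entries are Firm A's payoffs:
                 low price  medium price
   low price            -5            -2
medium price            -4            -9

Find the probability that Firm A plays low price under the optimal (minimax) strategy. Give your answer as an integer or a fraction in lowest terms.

5/8

Row minima are -5 and -9, so Firm A's maximin is -5; column maxima are -4 and -2, so Firm B's minimax is -4. These differ, so the equilibrium is in mixed strategies.
Let Firm A play low price with probability p. Firm B is indifferent when −5p − 4(1−p) = −2p − 9(1−p), giving p = 5/8.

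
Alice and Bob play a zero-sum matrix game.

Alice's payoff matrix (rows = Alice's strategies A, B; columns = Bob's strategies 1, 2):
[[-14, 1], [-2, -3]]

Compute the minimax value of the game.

Row minima are -14 and -3, so Alice's maximin is -3; column maxima are -2 and 1, so Bob's minimax is -2. These differ, so the equilibrium is in mixed strategies.
Let Alice play A with probability p. Bob is indifferent when −14p − 2(1−p) = p − 3(1−p), giving p = 1/16.
Let Bob play 1 with probability q. Alice is indifferent when −14q + (1−q) = −2q − 3(1−q), giving q = 1/4.
The value is -14·(1/4) + (1)·(3/4) = -11/4.

-11/4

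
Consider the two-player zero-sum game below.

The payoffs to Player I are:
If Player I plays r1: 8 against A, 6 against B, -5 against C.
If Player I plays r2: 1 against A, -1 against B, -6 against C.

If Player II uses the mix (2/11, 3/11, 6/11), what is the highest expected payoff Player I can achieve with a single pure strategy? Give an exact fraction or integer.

4/11

r1: (8)·(2/11) + (6)·(3/11) + (-5)·(6/11) = 4/11.
r2: (1)·(2/11) + (-1)·(3/11) + (-6)·(6/11) = -37/11.
The best pure response is r1 with expected payoff 4/11.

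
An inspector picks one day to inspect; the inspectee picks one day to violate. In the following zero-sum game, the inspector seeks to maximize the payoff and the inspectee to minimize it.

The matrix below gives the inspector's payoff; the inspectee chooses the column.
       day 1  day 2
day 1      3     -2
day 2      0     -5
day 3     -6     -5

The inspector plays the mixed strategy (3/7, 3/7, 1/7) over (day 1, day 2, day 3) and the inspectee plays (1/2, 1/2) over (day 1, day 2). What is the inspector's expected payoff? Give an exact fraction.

-23/14

Against (1/2, 1/2), each row's expected payoff is day 1: 1/2; day 2: -5/2; day 3: -11/2.
Taking the (3/7, 3/7, 1/7)-weighted average: (3/7)·(1/2) + (3/7)·(-5/2) + (1/7)·(-11/2) = -23/14.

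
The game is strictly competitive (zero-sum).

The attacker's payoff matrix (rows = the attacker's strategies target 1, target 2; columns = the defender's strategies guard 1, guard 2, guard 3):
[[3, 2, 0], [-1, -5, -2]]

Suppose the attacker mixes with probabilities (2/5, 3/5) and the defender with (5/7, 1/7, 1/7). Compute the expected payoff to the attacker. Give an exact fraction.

-2/35

Against (5/7, 1/7, 1/7), each row's expected payoff is target 1: 17/7; target 2: -12/7.
Taking the (2/5, 3/5)-weighted average: (2/5)·(17/7) + (3/5)·(-12/7) = -2/35.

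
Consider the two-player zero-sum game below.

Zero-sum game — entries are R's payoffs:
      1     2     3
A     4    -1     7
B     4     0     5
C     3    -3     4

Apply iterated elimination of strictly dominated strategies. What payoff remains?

0

Column 1 is strictly dominated by 2 for C (-1<4, 0<4, -3<3); eliminate 1.
Row C is strictly dominated by row A (-1>-3, 7>4); eliminate C.
Column 3 is strictly dominated by 2 for C (-1<7, 0<5); eliminate 3.
Row A is strictly dominated by row B (0>-1); eliminate A.
Only (B, 2) remains, with payoff 0.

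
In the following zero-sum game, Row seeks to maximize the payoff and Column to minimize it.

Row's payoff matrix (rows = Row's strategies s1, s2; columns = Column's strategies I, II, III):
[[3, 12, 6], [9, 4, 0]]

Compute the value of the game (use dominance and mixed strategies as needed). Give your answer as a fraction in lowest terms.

9/2

Column II is strictly dominated by III for Column (it gives Row more in every row).
The remaining 2×2 game on (s1, s2) × (I, III) has no saddle point. Let Row play s1 with probability p; indifference gives 3p + 9(1−p) = 6p, so p = 3/4.
Similarly Column's optimal q on I is 1/2, and the value is 3·(1/2) + (6)·(1/2) = 9/2.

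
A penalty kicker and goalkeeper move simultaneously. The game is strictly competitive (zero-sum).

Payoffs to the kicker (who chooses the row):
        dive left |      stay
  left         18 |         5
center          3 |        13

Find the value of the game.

219/23

Row minima are 5 and 3, so the kicker's maximin is 5; column maxima are 18 and 13, so the goalkeeper's minimax is 13. These differ, so the equilibrium is in mixed strategies.
Let the kicker play left with probability p. The goalkeeper is indifferent when 18p + 3(1−p) = 5p + 13(1−p), giving p = 10/23.
Let the goalkeeper play dive left with probability q. The kicker is indifferent when 18q + 5(1−q) = 3q + 13(1−q), giving q = 8/23.
The value is 18·(8/23) + (5)·(15/23) = 219/23.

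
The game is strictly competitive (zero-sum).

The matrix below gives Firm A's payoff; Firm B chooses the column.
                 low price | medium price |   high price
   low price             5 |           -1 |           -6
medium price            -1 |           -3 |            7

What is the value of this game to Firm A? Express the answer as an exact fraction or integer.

Column low price is strictly dominated by medium price for Firm B (it gives Firm A more in every row).
The remaining 2×2 game on (low price, medium price) × (medium price, high price) has no saddle point. Let Firm A play low price with probability p; indifference gives −p − 3(1−p) = −6p + 7(1−p), so p = 2/3.
Similarly Firm B's optimal q on medium price is 13/15, and the value is -1·(13/15) + (-6)·(2/15) = -5/3.

-5/3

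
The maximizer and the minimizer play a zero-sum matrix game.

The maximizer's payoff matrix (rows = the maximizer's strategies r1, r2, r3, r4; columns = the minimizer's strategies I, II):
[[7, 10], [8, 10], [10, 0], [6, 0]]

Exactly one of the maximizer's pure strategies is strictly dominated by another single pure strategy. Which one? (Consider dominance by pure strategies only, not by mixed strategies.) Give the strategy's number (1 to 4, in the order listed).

4

Compare r4 with r1: 7 > 6, 10 > 0.
So r1 strictly dominates r4 for the maximizer; r4 is strictly dominated.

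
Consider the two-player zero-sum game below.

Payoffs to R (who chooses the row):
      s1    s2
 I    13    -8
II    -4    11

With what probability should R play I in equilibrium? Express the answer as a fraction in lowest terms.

5/12

Row minima are -8 and -4, so R's maximin is -4; column maxima are 13 and 11, so C's minimax is 11. These differ, so the equilibrium is in mixed strategies.
Let R play I with probability p. C is indifferent when 13p − 4(1−p) = −8p + 11(1−p), giving p = 5/12.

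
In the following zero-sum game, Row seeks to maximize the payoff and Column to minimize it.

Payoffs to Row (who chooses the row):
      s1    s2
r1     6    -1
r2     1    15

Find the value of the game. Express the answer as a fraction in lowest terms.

Row minima are -1 and 1, so Row's maximin is 1; column maxima are 6 and 15, so Column's minimax is 6. These differ, so the equilibrium is in mixed strategies.
Let Row play r1 with probability p. Column is indifferent when 6p + (1−p) = −p + 15(1−p), giving p = 2/3.
Let Column play s1 with probability q. Row is indifferent when 6q − (1−q) = q + 15(1−q), giving q = 16/21.
The value is 6·(16/21) + (-1)·(5/21) = 13/3.

13/3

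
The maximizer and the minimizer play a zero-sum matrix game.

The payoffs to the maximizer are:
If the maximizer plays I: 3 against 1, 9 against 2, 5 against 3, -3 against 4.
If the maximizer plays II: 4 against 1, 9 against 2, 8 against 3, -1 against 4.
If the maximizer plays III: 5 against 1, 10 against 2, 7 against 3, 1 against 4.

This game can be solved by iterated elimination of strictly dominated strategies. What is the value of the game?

Column 1 is strictly dominated by 4 for the minimizer (-3<3, -1<4, 1<5); eliminate 1.
Row I is strictly dominated by row III (10>9, 7>5, 1>-3); eliminate I.
Column 3 is strictly dominated by 4 for the minimizer (-1<8, 1<7); eliminate 3.
Row II is strictly dominated by row III (10>9, 1>-1); eliminate II.
Column 2 is strictly dominated by 4 for the minimizer (1<10); eliminate 2.
Only (III, 4) remains, with payoff 1.

1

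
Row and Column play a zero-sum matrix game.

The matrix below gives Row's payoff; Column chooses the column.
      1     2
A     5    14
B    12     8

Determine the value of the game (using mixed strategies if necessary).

128/13

Row minima are 5 and 8, so Row's maximin is 8; column maxima are 12 and 14, so Column's minimax is 12. These differ, so the equilibrium is in mixed strategies.
Let Row play A with probability p. Column is indifferent when 5p + 12(1−p) = 14p + 8(1−p), giving p = 4/13.
Let Column play 1 with probability q. Row is indifferent when 5q + 14(1−q) = 12q + 8(1−q), giving q = 6/13.
The value is 5·(6/13) + (14)·(7/13) = 128/13.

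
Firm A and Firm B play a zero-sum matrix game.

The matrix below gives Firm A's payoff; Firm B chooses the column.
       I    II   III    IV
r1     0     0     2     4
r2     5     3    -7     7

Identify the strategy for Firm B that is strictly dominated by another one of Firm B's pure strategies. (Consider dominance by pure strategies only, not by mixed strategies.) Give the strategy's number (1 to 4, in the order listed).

4

Firm B prefers columns that give Firm A less. Compare IV with I: 0 < 4, 5 < 7.
So I strictly dominates IV for Firm B; IV is strictly dominated.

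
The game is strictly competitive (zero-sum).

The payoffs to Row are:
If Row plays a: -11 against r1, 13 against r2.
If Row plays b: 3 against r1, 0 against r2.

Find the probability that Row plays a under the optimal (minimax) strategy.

1/9

Row minima are -11 and 0, so Row's maximin is 0; column maxima are 3 and 13, so Column's minimax is 3. These differ, so the equilibrium is in mixed strategies.
Let Row play a with probability p. Column is indifferent when −11p + 3(1−p) = 13p, giving p = 1/9.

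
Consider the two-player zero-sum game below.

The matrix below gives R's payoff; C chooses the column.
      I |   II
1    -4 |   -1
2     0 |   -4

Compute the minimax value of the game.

Row minima are -4 and -4, so R's maximin is -4; column maxima are 0 and -1, so C's minimax is -1. These differ, so the equilibrium is in mixed strategies.
Let R play 1 with probability p. C is indifferent when −4p = −p − 4(1−p), giving p = 4/7.
Let C play I with probability q. R is indifferent when −4q − (1−q) = −4(1−q), giving q = 3/7.
The value is -4·(3/7) + (-1)·(4/7) = -16/7.

-16/7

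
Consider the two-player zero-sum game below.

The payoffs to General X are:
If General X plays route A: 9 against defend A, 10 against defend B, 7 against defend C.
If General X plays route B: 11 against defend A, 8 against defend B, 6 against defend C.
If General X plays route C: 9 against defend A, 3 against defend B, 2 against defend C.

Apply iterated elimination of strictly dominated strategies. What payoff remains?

Column defend A is strictly dominated by defend C for General Y (7<9, 6<11, 2<9); eliminate defend A.
Column defend B is strictly dominated by defend C for General Y (7<10, 6<8, 2<3); eliminate defend B.
Row route C is strictly dominated by row route A (7>2); eliminate route C.
Row route B is strictly dominated by row route A (7>6); eliminate route B.
Only (route A, defend C) remains, with payoff 7.

7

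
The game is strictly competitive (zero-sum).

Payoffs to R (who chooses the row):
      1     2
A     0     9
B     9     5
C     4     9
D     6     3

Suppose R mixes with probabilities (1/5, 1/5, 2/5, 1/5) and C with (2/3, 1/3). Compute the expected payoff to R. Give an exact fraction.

27/5

Against (2/3, 1/3), each row's expected payoff is A: 3; B: 23/3; C: 17/3; D: 5.
Taking the (1/5, 1/5, 2/5, 1/5)-weighted average: (1/5)·(3) + (1/5)·(23/3) + (2/5)·(17/3) + (1/5)·(5) = 27/5.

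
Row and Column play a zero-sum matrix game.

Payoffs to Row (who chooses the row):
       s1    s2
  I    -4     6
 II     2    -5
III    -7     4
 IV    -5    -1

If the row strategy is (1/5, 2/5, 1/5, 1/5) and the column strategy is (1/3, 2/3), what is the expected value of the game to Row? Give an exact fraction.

Against (1/3, 2/3), each row's expected payoff is I: 8/3; II: -8/3; III: 1/3; IV: -7/3.
Taking the (1/5, 2/5, 1/5, 1/5)-weighted average: (1/5)·(8/3) + (2/5)·(-8/3) + (1/5)·(1/3) + (1/5)·(-7/3) = -14/15.

-14/15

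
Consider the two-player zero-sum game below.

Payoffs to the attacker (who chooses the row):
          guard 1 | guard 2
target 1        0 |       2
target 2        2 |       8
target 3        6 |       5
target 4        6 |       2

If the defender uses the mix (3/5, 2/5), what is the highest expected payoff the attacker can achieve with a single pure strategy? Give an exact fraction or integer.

target 1: (0)·(3/5) + (2)·(2/5) = 4/5.
target 2: (2)·(3/5) + (8)·(2/5) = 22/5.
target 3: (6)·(3/5) + (5)·(2/5) = 28/5.
target 4: (6)·(3/5) + (2)·(2/5) = 22/5.
The best pure response is target 3 with expected payoff 28/5.

28/5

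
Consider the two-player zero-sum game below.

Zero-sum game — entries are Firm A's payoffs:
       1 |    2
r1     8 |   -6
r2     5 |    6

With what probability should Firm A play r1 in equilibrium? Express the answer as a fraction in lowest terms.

1/15

Row minima are -6 and 5, so Firm A's maximin is 5; column maxima are 8 and 6, so Firm B's minimax is 6. These differ, so the equilibrium is in mixed strategies.
Let Firm A play r1 with probability p. Firm B is indifferent when 8p + 5(1−p) = −6p + 6(1−p), giving p = 1/15.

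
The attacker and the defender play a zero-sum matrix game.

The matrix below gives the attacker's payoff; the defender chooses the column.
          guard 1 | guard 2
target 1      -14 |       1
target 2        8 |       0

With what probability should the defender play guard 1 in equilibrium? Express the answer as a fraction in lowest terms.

1/23

Row minima are -14 and 0, so the attacker's maximin is 0; column maxima are 8 and 1, so the defender's minimax is 1. These differ, so the equilibrium is in mixed strategies.
Let the defender play guard 1 with probability q. The attacker is indifferent when −14q + (1−q) = 8q, giving q = 1/23.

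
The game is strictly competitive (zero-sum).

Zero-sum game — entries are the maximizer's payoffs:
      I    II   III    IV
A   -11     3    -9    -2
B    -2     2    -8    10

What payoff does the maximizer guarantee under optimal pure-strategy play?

Row minima: -11, -8 → the maximizer's maximin is -8.
Column maxima: -2, 3, -8, 10 → the minimizer's minimax is -8.
They coincide at (B, III), so the value is -8.

-8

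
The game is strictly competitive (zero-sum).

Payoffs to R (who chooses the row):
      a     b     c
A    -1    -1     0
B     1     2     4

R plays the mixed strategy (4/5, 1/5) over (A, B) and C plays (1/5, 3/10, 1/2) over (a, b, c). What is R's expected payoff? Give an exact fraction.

4/25

Against (1/5, 3/10, 1/2), each row's expected payoff is A: -1/2; B: 14/5.
Taking the (4/5, 1/5)-weighted average: (4/5)·(-1/2) + (1/5)·(14/5) = 4/25.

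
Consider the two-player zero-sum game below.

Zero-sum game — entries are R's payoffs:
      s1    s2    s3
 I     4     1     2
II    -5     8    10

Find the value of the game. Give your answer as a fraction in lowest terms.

Column s3 is strictly dominated by s2 for C (it gives R more in every row).
The remaining 2×2 game on (I, II) × (s1, s2) has no saddle point. Let R play I with probability p; indifference gives 4p − 5(1−p) = p + 8(1−p), so p = 13/16.
Similarly C's optimal q on s1 is 7/16, and the value is 4·(7/16) + (1)·(9/16) = 37/16.

37/16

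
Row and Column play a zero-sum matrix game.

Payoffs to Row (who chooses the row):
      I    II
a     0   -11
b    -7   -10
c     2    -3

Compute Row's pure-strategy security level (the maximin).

-3

The worst-case payoff for each row is a: -11, b: -10, c: -3.
The best of these is -3.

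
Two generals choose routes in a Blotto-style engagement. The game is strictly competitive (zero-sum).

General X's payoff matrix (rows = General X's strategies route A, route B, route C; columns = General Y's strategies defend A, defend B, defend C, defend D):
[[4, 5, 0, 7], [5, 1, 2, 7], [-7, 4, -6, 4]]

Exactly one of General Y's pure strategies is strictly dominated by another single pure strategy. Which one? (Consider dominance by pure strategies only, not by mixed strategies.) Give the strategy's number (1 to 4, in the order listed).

4

General Y prefers columns that give General X less. Compare defend D with defend A: 4 < 7, 5 < 7, -7 < 4.
So defend A strictly dominates defend D for General Y; defend D is strictly dominated.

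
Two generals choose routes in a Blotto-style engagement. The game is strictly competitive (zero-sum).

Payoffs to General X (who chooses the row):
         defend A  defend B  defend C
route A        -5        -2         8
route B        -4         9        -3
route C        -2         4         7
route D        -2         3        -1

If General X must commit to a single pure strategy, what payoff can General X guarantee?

The worst-case payoff for each row is route A: -5, route B: -4, route C: -2, route D: -2.
The best of these is -2.

-2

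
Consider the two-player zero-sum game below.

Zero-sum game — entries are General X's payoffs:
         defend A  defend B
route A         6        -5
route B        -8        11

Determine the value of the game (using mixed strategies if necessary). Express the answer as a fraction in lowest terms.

13/15

Row minima are -5 and -8, so General X's maximin is -5; column maxima are 6 and 11, so General Y's minimax is 6. These differ, so the equilibrium is in mixed strategies.
Let General X play route A with probability p. General Y is indifferent when 6p − 8(1−p) = −5p + 11(1−p), giving p = 19/30.
Let General Y play defend A with probability q. General X is indifferent when 6q − 5(1−q) = −8q + 11(1−q), giving q = 8/15.
The value is 6·(8/15) + (-5)·(7/15) = 13/15.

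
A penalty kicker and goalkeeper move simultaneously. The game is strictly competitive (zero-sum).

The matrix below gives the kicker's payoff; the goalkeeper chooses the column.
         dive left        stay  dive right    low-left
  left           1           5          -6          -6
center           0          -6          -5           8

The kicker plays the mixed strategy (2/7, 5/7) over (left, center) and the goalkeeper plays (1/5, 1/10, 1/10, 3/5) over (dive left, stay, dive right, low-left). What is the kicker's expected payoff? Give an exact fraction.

Against (1/5, 1/10, 1/10, 3/5), each row's expected payoff is left: -7/2; center: 37/10.
Taking the (2/7, 5/7)-weighted average: (2/7)·(-7/2) + (5/7)·(37/10) = 23/14.

23/14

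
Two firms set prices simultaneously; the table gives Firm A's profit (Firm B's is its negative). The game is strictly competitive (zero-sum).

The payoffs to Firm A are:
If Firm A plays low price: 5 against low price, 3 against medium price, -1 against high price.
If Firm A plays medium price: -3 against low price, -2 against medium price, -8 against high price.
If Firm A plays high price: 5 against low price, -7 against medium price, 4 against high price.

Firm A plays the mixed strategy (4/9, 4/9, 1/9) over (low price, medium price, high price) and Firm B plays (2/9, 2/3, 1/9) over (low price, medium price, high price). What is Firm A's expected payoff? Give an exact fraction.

-8/27

Against (2/9, 2/3, 1/9), each row's expected payoff is low price: 3; medium price: -26/9; high price: -28/9.
Taking the (4/9, 4/9, 1/9)-weighted average: (4/9)·(3) + (4/9)·(-26/9) + (1/9)·(-28/9) = -8/27.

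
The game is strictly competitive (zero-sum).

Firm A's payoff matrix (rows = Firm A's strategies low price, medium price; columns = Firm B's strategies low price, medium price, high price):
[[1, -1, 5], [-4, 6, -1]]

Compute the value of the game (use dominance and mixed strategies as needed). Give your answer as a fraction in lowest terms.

1/6

Column high price is strictly dominated by low price for Firm B (it gives Firm A more in every row).
The remaining 2×2 game on (low price, medium price) × (low price, medium price) has no saddle point. Let Firm A play low price with probability p; indifference gives p − 4(1−p) = −p + 6(1−p), so p = 5/6.
Similarly Firm B's optimal q on low price is 7/12, and the value is 1·(7/12) + (-1)·(5/12) = 1/6.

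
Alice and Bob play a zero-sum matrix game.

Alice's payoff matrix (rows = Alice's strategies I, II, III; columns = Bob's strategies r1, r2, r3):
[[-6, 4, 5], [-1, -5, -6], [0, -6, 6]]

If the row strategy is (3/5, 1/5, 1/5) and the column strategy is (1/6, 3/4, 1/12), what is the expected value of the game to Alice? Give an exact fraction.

Against (1/6, 3/4, 1/12), each row's expected payoff is I: 29/12; II: -53/12; III: -4.
Taking the (3/5, 1/5, 1/5)-weighted average: (3/5)·(29/12) + (1/5)·(-53/12) + (1/5)·(-4) = -7/30.

-7/30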